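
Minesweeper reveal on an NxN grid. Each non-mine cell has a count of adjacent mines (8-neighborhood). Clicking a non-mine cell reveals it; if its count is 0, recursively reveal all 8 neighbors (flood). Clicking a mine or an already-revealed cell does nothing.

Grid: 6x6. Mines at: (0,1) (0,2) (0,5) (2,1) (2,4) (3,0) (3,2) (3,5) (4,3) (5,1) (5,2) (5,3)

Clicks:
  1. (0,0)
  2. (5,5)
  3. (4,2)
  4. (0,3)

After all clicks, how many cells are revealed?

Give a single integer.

Click 1 (0,0) count=1: revealed 1 new [(0,0)] -> total=1
Click 2 (5,5) count=0: revealed 4 new [(4,4) (4,5) (5,4) (5,5)] -> total=5
Click 3 (4,2) count=5: revealed 1 new [(4,2)] -> total=6
Click 4 (0,3) count=1: revealed 1 new [(0,3)] -> total=7

Answer: 7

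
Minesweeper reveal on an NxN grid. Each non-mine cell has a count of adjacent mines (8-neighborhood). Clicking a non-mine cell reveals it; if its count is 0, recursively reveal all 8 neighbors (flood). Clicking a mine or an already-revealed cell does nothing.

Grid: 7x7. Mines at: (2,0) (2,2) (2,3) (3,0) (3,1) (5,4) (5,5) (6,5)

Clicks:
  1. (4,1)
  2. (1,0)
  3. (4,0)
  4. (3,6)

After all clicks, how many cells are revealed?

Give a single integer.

Answer: 25

Derivation:
Click 1 (4,1) count=2: revealed 1 new [(4,1)] -> total=1
Click 2 (1,0) count=1: revealed 1 new [(1,0)] -> total=2
Click 3 (4,0) count=2: revealed 1 new [(4,0)] -> total=3
Click 4 (3,6) count=0: revealed 22 new [(0,0) (0,1) (0,2) (0,3) (0,4) (0,5) (0,6) (1,1) (1,2) (1,3) (1,4) (1,5) (1,6) (2,4) (2,5) (2,6) (3,4) (3,5) (3,6) (4,4) (4,5) (4,6)] -> total=25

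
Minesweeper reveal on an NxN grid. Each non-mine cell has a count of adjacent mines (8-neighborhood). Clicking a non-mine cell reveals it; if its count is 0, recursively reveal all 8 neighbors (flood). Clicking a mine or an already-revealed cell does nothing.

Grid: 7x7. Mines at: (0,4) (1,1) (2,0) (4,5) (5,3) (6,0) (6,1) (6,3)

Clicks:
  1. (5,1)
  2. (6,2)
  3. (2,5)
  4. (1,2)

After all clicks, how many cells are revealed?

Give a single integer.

Answer: 29

Derivation:
Click 1 (5,1) count=2: revealed 1 new [(5,1)] -> total=1
Click 2 (6,2) count=3: revealed 1 new [(6,2)] -> total=2
Click 3 (2,5) count=0: revealed 27 new [(0,5) (0,6) (1,2) (1,3) (1,4) (1,5) (1,6) (2,1) (2,2) (2,3) (2,4) (2,5) (2,6) (3,0) (3,1) (3,2) (3,3) (3,4) (3,5) (3,6) (4,0) (4,1) (4,2) (4,3) (4,4) (5,0) (5,2)] -> total=29
Click 4 (1,2) count=1: revealed 0 new [(none)] -> total=29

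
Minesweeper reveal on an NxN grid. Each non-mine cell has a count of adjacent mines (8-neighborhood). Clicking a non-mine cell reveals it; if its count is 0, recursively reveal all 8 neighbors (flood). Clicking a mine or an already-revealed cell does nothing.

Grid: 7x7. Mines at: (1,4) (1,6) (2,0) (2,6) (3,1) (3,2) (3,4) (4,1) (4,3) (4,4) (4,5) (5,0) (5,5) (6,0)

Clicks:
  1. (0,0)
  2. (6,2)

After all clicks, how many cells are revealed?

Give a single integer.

Click 1 (0,0) count=0: revealed 11 new [(0,0) (0,1) (0,2) (0,3) (1,0) (1,1) (1,2) (1,3) (2,1) (2,2) (2,3)] -> total=11
Click 2 (6,2) count=0: revealed 8 new [(5,1) (5,2) (5,3) (5,4) (6,1) (6,2) (6,3) (6,4)] -> total=19

Answer: 19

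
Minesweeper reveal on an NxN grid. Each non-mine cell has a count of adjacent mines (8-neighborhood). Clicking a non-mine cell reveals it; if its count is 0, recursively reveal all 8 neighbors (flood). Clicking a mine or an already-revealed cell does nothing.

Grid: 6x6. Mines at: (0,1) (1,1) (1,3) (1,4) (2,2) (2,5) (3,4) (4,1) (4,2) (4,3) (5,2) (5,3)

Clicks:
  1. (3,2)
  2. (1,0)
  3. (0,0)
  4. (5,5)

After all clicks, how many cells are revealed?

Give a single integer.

Answer: 7

Derivation:
Click 1 (3,2) count=4: revealed 1 new [(3,2)] -> total=1
Click 2 (1,0) count=2: revealed 1 new [(1,0)] -> total=2
Click 3 (0,0) count=2: revealed 1 new [(0,0)] -> total=3
Click 4 (5,5) count=0: revealed 4 new [(4,4) (4,5) (5,4) (5,5)] -> total=7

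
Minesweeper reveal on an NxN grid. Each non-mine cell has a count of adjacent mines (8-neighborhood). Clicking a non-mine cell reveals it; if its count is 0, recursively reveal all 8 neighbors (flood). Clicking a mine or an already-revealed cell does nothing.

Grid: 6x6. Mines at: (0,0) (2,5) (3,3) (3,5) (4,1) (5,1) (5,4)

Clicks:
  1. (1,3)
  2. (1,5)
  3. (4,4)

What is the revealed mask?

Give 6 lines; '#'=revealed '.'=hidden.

Answer: .#####
######
#####.
###...
....#.
......

Derivation:
Click 1 (1,3) count=0: revealed 19 new [(0,1) (0,2) (0,3) (0,4) (0,5) (1,0) (1,1) (1,2) (1,3) (1,4) (1,5) (2,0) (2,1) (2,2) (2,3) (2,4) (3,0) (3,1) (3,2)] -> total=19
Click 2 (1,5) count=1: revealed 0 new [(none)] -> total=19
Click 3 (4,4) count=3: revealed 1 new [(4,4)] -> total=20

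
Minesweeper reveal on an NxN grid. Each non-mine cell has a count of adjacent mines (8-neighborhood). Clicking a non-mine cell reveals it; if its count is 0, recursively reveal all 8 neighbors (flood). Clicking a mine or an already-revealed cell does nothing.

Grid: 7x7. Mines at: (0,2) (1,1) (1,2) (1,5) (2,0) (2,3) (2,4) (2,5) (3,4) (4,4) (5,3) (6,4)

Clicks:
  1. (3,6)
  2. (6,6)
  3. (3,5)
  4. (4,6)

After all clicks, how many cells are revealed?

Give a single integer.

Answer: 8

Derivation:
Click 1 (3,6) count=1: revealed 1 new [(3,6)] -> total=1
Click 2 (6,6) count=0: revealed 7 new [(3,5) (4,5) (4,6) (5,5) (5,6) (6,5) (6,6)] -> total=8
Click 3 (3,5) count=4: revealed 0 new [(none)] -> total=8
Click 4 (4,6) count=0: revealed 0 new [(none)] -> total=8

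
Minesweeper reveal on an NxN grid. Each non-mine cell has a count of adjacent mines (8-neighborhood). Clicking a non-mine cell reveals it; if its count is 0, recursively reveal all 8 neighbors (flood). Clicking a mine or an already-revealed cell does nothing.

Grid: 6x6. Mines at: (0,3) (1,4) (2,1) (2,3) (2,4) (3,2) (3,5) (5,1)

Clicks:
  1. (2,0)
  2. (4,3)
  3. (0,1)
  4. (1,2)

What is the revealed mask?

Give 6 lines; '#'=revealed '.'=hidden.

Click 1 (2,0) count=1: revealed 1 new [(2,0)] -> total=1
Click 2 (4,3) count=1: revealed 1 new [(4,3)] -> total=2
Click 3 (0,1) count=0: revealed 6 new [(0,0) (0,1) (0,2) (1,0) (1,1) (1,2)] -> total=8
Click 4 (1,2) count=3: revealed 0 new [(none)] -> total=8

Answer: ###...
###...
#.....
......
...#..
......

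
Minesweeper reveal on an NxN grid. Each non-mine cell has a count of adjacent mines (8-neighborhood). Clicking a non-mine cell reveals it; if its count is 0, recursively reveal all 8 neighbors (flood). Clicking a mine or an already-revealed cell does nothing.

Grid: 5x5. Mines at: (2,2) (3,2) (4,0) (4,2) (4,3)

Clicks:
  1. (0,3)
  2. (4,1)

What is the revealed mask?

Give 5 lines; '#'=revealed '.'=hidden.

Answer: #####
#####
##.##
##.##
.#...

Derivation:
Click 1 (0,3) count=0: revealed 18 new [(0,0) (0,1) (0,2) (0,3) (0,4) (1,0) (1,1) (1,2) (1,3) (1,4) (2,0) (2,1) (2,3) (2,4) (3,0) (3,1) (3,3) (3,4)] -> total=18
Click 2 (4,1) count=3: revealed 1 new [(4,1)] -> total=19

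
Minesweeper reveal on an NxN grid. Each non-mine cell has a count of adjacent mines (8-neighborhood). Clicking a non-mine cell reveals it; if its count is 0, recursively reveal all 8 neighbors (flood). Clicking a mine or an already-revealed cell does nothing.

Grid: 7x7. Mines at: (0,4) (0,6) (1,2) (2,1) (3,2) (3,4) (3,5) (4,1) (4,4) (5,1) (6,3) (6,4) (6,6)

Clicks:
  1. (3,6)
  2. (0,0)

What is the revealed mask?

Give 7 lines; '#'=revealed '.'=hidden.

Click 1 (3,6) count=1: revealed 1 new [(3,6)] -> total=1
Click 2 (0,0) count=0: revealed 4 new [(0,0) (0,1) (1,0) (1,1)] -> total=5

Answer: ##.....
##.....
.......
......#
.......
.......
.......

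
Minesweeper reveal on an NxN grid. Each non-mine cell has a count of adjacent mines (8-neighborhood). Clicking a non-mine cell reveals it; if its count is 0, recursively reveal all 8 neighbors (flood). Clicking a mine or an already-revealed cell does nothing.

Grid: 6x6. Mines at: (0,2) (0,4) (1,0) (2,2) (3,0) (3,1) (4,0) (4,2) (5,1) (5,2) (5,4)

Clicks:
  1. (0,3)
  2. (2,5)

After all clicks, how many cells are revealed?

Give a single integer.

Answer: 13

Derivation:
Click 1 (0,3) count=2: revealed 1 new [(0,3)] -> total=1
Click 2 (2,5) count=0: revealed 12 new [(1,3) (1,4) (1,5) (2,3) (2,4) (2,5) (3,3) (3,4) (3,5) (4,3) (4,4) (4,5)] -> total=13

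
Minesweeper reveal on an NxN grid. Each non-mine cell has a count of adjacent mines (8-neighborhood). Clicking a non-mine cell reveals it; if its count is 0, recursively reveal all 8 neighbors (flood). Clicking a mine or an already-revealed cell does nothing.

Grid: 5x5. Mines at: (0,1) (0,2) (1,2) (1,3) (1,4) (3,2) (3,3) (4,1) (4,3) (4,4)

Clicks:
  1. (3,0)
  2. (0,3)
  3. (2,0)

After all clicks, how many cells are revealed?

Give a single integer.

Answer: 7

Derivation:
Click 1 (3,0) count=1: revealed 1 new [(3,0)] -> total=1
Click 2 (0,3) count=4: revealed 1 new [(0,3)] -> total=2
Click 3 (2,0) count=0: revealed 5 new [(1,0) (1,1) (2,0) (2,1) (3,1)] -> total=7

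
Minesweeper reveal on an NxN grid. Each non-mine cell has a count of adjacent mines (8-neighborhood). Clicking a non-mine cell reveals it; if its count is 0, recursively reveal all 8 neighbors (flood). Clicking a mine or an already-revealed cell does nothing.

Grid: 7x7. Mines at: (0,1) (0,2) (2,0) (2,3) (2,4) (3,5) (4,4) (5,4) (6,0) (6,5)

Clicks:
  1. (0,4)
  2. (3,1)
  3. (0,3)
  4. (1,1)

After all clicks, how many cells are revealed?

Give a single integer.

Click 1 (0,4) count=0: revealed 10 new [(0,3) (0,4) (0,5) (0,6) (1,3) (1,4) (1,5) (1,6) (2,5) (2,6)] -> total=10
Click 2 (3,1) count=1: revealed 1 new [(3,1)] -> total=11
Click 3 (0,3) count=1: revealed 0 new [(none)] -> total=11
Click 4 (1,1) count=3: revealed 1 new [(1,1)] -> total=12

Answer: 12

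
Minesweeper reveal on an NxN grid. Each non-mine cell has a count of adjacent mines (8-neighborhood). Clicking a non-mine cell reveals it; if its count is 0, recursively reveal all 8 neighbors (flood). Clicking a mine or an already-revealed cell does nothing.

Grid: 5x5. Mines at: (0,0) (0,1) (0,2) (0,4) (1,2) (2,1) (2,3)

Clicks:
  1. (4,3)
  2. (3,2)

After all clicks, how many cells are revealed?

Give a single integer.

Answer: 10

Derivation:
Click 1 (4,3) count=0: revealed 10 new [(3,0) (3,1) (3,2) (3,3) (3,4) (4,0) (4,1) (4,2) (4,3) (4,4)] -> total=10
Click 2 (3,2) count=2: revealed 0 new [(none)] -> total=10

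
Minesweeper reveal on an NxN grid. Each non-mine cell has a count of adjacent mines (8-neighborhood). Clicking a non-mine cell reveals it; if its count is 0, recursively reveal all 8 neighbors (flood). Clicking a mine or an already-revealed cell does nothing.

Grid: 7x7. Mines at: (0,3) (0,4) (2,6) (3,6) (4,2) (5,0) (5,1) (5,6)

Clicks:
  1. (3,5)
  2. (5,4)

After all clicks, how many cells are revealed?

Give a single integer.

Answer: 34

Derivation:
Click 1 (3,5) count=2: revealed 1 new [(3,5)] -> total=1
Click 2 (5,4) count=0: revealed 33 new [(0,0) (0,1) (0,2) (1,0) (1,1) (1,2) (1,3) (1,4) (1,5) (2,0) (2,1) (2,2) (2,3) (2,4) (2,5) (3,0) (3,1) (3,2) (3,3) (3,4) (4,0) (4,1) (4,3) (4,4) (4,5) (5,2) (5,3) (5,4) (5,5) (6,2) (6,3) (6,4) (6,5)] -> total=34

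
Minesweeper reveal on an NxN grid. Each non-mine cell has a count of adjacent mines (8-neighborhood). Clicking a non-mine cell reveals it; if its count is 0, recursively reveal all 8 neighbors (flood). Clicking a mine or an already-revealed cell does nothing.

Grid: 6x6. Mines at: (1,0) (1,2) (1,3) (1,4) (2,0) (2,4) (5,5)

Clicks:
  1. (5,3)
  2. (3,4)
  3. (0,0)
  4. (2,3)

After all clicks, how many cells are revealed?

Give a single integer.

Answer: 19

Derivation:
Click 1 (5,3) count=0: revealed 18 new [(2,1) (2,2) (2,3) (3,0) (3,1) (3,2) (3,3) (3,4) (4,0) (4,1) (4,2) (4,3) (4,4) (5,0) (5,1) (5,2) (5,3) (5,4)] -> total=18
Click 2 (3,4) count=1: revealed 0 new [(none)] -> total=18
Click 3 (0,0) count=1: revealed 1 new [(0,0)] -> total=19
Click 4 (2,3) count=4: revealed 0 new [(none)] -> total=19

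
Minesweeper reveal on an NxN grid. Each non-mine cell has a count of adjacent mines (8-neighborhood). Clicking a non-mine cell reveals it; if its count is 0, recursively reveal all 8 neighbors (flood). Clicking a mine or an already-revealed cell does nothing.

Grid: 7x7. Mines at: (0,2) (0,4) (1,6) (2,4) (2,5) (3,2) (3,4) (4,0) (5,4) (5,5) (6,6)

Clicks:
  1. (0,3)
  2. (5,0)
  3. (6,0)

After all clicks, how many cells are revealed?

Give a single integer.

Answer: 12

Derivation:
Click 1 (0,3) count=2: revealed 1 new [(0,3)] -> total=1
Click 2 (5,0) count=1: revealed 1 new [(5,0)] -> total=2
Click 3 (6,0) count=0: revealed 10 new [(4,1) (4,2) (4,3) (5,1) (5,2) (5,3) (6,0) (6,1) (6,2) (6,3)] -> total=12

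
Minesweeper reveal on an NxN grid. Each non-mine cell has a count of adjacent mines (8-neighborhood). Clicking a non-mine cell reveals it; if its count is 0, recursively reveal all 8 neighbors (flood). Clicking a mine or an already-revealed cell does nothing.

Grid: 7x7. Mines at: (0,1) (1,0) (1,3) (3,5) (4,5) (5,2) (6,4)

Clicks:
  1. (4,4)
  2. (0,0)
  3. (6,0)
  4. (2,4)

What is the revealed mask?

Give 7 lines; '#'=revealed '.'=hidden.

Answer: #......
.......
#####..
#####..
#####..
##.....
##.....

Derivation:
Click 1 (4,4) count=2: revealed 1 new [(4,4)] -> total=1
Click 2 (0,0) count=2: revealed 1 new [(0,0)] -> total=2
Click 3 (6,0) count=0: revealed 18 new [(2,0) (2,1) (2,2) (2,3) (2,4) (3,0) (3,1) (3,2) (3,3) (3,4) (4,0) (4,1) (4,2) (4,3) (5,0) (5,1) (6,0) (6,1)] -> total=20
Click 4 (2,4) count=2: revealed 0 new [(none)] -> total=20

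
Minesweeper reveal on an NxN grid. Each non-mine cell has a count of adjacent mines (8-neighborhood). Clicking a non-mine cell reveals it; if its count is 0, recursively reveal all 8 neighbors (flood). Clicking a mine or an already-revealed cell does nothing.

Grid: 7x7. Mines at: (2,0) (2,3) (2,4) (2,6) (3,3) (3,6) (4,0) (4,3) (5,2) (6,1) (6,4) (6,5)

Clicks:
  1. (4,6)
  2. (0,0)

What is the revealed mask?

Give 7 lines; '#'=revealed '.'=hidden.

Click 1 (4,6) count=1: revealed 1 new [(4,6)] -> total=1
Click 2 (0,0) count=0: revealed 14 new [(0,0) (0,1) (0,2) (0,3) (0,4) (0,5) (0,6) (1,0) (1,1) (1,2) (1,3) (1,4) (1,5) (1,6)] -> total=15

Answer: #######
#######
.......
.......
......#
.......
.......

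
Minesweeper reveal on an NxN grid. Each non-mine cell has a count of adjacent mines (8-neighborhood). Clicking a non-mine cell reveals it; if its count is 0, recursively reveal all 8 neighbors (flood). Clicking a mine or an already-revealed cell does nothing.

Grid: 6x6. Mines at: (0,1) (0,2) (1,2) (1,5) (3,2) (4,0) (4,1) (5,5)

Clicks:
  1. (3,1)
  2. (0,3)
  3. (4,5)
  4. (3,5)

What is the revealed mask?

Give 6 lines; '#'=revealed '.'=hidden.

Answer: ...#..
......
...###
.#.###
...###
......

Derivation:
Click 1 (3,1) count=3: revealed 1 new [(3,1)] -> total=1
Click 2 (0,3) count=2: revealed 1 new [(0,3)] -> total=2
Click 3 (4,5) count=1: revealed 1 new [(4,5)] -> total=3
Click 4 (3,5) count=0: revealed 8 new [(2,3) (2,4) (2,5) (3,3) (3,4) (3,5) (4,3) (4,4)] -> total=11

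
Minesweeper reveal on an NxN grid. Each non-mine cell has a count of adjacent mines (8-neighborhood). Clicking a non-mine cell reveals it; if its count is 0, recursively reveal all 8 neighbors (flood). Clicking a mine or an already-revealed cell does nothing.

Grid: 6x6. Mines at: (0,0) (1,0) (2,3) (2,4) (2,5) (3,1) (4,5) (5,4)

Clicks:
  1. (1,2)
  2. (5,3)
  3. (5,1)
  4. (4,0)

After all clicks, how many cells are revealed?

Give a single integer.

Answer: 9

Derivation:
Click 1 (1,2) count=1: revealed 1 new [(1,2)] -> total=1
Click 2 (5,3) count=1: revealed 1 new [(5,3)] -> total=2
Click 3 (5,1) count=0: revealed 7 new [(4,0) (4,1) (4,2) (4,3) (5,0) (5,1) (5,2)] -> total=9
Click 4 (4,0) count=1: revealed 0 new [(none)] -> total=9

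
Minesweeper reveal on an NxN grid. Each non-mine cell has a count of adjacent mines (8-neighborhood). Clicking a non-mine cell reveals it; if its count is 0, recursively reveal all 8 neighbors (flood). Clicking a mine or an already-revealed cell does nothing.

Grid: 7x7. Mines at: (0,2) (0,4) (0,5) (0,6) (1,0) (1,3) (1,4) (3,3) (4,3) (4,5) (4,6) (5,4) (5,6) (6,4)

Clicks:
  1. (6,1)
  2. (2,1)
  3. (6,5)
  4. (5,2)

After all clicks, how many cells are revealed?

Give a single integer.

Answer: 18

Derivation:
Click 1 (6,1) count=0: revealed 17 new [(2,0) (2,1) (2,2) (3,0) (3,1) (3,2) (4,0) (4,1) (4,2) (5,0) (5,1) (5,2) (5,3) (6,0) (6,1) (6,2) (6,3)] -> total=17
Click 2 (2,1) count=1: revealed 0 new [(none)] -> total=17
Click 3 (6,5) count=3: revealed 1 new [(6,5)] -> total=18
Click 4 (5,2) count=1: revealed 0 new [(none)] -> total=18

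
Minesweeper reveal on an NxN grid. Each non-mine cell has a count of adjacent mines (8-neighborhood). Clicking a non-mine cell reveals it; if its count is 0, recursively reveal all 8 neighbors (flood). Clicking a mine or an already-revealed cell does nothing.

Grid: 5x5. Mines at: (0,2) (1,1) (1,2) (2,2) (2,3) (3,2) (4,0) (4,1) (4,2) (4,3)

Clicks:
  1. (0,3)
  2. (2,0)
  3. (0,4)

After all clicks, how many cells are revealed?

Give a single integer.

Click 1 (0,3) count=2: revealed 1 new [(0,3)] -> total=1
Click 2 (2,0) count=1: revealed 1 new [(2,0)] -> total=2
Click 3 (0,4) count=0: revealed 3 new [(0,4) (1,3) (1,4)] -> total=5

Answer: 5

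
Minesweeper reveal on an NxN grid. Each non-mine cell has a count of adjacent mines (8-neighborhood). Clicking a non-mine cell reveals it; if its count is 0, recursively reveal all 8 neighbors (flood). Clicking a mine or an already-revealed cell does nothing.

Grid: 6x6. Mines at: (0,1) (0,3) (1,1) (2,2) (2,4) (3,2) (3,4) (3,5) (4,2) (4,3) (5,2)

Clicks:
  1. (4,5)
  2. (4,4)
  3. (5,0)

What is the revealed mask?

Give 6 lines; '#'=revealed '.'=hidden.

Answer: ......
......
##....
##....
##..##
##....

Derivation:
Click 1 (4,5) count=2: revealed 1 new [(4,5)] -> total=1
Click 2 (4,4) count=3: revealed 1 new [(4,4)] -> total=2
Click 3 (5,0) count=0: revealed 8 new [(2,0) (2,1) (3,0) (3,1) (4,0) (4,1) (5,0) (5,1)] -> total=10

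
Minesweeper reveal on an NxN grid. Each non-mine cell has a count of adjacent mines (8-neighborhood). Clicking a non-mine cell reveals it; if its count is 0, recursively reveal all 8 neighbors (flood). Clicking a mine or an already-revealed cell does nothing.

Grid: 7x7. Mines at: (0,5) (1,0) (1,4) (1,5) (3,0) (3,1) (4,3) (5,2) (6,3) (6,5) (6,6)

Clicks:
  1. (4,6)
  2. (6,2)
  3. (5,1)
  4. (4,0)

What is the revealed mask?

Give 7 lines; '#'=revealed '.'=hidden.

Click 1 (4,6) count=0: revealed 12 new [(2,4) (2,5) (2,6) (3,4) (3,5) (3,6) (4,4) (4,5) (4,6) (5,4) (5,5) (5,6)] -> total=12
Click 2 (6,2) count=2: revealed 1 new [(6,2)] -> total=13
Click 3 (5,1) count=1: revealed 1 new [(5,1)] -> total=14
Click 4 (4,0) count=2: revealed 1 new [(4,0)] -> total=15

Answer: .......
.......
....###
....###
#...###
.#..###
..#....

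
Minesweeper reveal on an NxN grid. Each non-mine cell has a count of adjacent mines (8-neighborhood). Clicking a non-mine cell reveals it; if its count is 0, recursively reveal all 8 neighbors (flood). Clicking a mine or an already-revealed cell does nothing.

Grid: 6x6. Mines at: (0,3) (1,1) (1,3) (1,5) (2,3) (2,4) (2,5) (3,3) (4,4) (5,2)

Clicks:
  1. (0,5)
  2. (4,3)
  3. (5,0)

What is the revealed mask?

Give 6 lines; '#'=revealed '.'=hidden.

Click 1 (0,5) count=1: revealed 1 new [(0,5)] -> total=1
Click 2 (4,3) count=3: revealed 1 new [(4,3)] -> total=2
Click 3 (5,0) count=0: revealed 11 new [(2,0) (2,1) (2,2) (3,0) (3,1) (3,2) (4,0) (4,1) (4,2) (5,0) (5,1)] -> total=13

Answer: .....#
......
###...
###...
####..
##....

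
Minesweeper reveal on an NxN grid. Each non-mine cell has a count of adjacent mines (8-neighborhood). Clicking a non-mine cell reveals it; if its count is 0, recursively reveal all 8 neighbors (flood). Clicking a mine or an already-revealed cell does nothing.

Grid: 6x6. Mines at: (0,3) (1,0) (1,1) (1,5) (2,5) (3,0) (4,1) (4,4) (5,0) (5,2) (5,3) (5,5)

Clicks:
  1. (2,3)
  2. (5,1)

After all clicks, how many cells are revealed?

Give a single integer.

Click 1 (2,3) count=0: revealed 9 new [(1,2) (1,3) (1,4) (2,2) (2,3) (2,4) (3,2) (3,3) (3,4)] -> total=9
Click 2 (5,1) count=3: revealed 1 new [(5,1)] -> total=10

Answer: 10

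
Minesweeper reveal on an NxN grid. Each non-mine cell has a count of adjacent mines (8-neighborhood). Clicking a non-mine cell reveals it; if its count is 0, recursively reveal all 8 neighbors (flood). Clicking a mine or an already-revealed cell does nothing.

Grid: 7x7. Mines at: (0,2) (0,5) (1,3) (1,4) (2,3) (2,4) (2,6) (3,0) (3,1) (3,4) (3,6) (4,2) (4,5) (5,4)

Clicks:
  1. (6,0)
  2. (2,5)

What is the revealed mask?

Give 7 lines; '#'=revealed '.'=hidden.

Answer: .......
.......
.....#.
.......
##.....
####...
####...

Derivation:
Click 1 (6,0) count=0: revealed 10 new [(4,0) (4,1) (5,0) (5,1) (5,2) (5,3) (6,0) (6,1) (6,2) (6,3)] -> total=10
Click 2 (2,5) count=5: revealed 1 new [(2,5)] -> total=11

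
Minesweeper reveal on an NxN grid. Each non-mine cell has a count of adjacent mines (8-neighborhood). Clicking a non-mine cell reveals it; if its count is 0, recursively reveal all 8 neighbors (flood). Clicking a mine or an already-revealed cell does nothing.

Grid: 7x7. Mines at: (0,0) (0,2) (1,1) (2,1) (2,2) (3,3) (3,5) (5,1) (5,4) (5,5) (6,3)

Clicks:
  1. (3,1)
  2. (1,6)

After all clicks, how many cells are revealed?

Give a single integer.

Click 1 (3,1) count=2: revealed 1 new [(3,1)] -> total=1
Click 2 (1,6) count=0: revealed 12 new [(0,3) (0,4) (0,5) (0,6) (1,3) (1,4) (1,5) (1,6) (2,3) (2,4) (2,5) (2,6)] -> total=13

Answer: 13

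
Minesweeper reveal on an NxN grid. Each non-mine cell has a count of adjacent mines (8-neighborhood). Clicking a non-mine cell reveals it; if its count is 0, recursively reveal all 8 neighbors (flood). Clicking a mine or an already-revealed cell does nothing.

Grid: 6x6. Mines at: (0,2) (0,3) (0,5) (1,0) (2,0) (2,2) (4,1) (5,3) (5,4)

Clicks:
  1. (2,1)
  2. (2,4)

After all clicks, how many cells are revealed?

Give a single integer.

Answer: 13

Derivation:
Click 1 (2,1) count=3: revealed 1 new [(2,1)] -> total=1
Click 2 (2,4) count=0: revealed 12 new [(1,3) (1,4) (1,5) (2,3) (2,4) (2,5) (3,3) (3,4) (3,5) (4,3) (4,4) (4,5)] -> total=13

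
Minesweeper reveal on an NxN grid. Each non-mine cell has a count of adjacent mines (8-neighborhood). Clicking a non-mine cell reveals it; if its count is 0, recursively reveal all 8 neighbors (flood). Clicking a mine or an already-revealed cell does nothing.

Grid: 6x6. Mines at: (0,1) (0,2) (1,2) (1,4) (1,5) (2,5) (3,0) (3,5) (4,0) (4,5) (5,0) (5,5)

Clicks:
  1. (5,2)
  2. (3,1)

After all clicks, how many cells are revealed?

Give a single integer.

Click 1 (5,2) count=0: revealed 16 new [(2,1) (2,2) (2,3) (2,4) (3,1) (3,2) (3,3) (3,4) (4,1) (4,2) (4,3) (4,4) (5,1) (5,2) (5,3) (5,4)] -> total=16
Click 2 (3,1) count=2: revealed 0 new [(none)] -> total=16

Answer: 16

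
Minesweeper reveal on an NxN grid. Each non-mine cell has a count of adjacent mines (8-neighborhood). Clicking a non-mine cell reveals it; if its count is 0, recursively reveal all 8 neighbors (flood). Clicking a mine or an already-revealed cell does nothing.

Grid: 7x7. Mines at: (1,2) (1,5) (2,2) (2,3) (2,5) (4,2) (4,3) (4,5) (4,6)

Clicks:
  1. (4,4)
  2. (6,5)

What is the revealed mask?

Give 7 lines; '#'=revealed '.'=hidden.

Answer: ##.....
##.....
##.....
##.....
##..#..
#######
#######

Derivation:
Click 1 (4,4) count=2: revealed 1 new [(4,4)] -> total=1
Click 2 (6,5) count=0: revealed 24 new [(0,0) (0,1) (1,0) (1,1) (2,0) (2,1) (3,0) (3,1) (4,0) (4,1) (5,0) (5,1) (5,2) (5,3) (5,4) (5,5) (5,6) (6,0) (6,1) (6,2) (6,3) (6,4) (6,5) (6,6)] -> total=25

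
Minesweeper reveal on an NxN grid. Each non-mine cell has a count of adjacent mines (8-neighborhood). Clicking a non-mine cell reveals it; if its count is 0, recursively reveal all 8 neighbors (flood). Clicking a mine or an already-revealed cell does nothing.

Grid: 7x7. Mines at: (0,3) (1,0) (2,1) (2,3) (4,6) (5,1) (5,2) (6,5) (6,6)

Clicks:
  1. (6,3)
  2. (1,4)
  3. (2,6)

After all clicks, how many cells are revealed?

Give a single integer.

Click 1 (6,3) count=1: revealed 1 new [(6,3)] -> total=1
Click 2 (1,4) count=2: revealed 1 new [(1,4)] -> total=2
Click 3 (2,6) count=0: revealed 11 new [(0,4) (0,5) (0,6) (1,5) (1,6) (2,4) (2,5) (2,6) (3,4) (3,5) (3,6)] -> total=13

Answer: 13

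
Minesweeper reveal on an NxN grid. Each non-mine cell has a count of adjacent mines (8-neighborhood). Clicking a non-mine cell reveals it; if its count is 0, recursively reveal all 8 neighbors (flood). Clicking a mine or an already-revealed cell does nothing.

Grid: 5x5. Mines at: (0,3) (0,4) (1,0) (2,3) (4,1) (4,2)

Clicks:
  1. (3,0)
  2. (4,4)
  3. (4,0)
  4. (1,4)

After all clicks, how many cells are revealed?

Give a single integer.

Click 1 (3,0) count=1: revealed 1 new [(3,0)] -> total=1
Click 2 (4,4) count=0: revealed 4 new [(3,3) (3,4) (4,3) (4,4)] -> total=5
Click 3 (4,0) count=1: revealed 1 new [(4,0)] -> total=6
Click 4 (1,4) count=3: revealed 1 new [(1,4)] -> total=7

Answer: 7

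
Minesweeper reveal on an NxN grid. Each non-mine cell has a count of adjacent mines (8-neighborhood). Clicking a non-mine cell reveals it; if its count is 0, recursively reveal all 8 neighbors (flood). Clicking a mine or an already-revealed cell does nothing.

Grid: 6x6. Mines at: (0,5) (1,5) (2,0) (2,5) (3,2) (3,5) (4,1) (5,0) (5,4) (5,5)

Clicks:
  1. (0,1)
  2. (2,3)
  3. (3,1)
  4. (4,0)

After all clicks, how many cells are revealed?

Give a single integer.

Answer: 16

Derivation:
Click 1 (0,1) count=0: revealed 14 new [(0,0) (0,1) (0,2) (0,3) (0,4) (1,0) (1,1) (1,2) (1,3) (1,4) (2,1) (2,2) (2,3) (2,4)] -> total=14
Click 2 (2,3) count=1: revealed 0 new [(none)] -> total=14
Click 3 (3,1) count=3: revealed 1 new [(3,1)] -> total=15
Click 4 (4,0) count=2: revealed 1 new [(4,0)] -> total=16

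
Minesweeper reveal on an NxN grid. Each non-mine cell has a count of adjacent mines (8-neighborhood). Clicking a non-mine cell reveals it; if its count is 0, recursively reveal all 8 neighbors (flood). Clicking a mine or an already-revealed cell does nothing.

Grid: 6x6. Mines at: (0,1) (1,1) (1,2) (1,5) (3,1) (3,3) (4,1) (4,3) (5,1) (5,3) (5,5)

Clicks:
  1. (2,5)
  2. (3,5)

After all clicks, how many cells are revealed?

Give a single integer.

Click 1 (2,5) count=1: revealed 1 new [(2,5)] -> total=1
Click 2 (3,5) count=0: revealed 5 new [(2,4) (3,4) (3,5) (4,4) (4,5)] -> total=6

Answer: 6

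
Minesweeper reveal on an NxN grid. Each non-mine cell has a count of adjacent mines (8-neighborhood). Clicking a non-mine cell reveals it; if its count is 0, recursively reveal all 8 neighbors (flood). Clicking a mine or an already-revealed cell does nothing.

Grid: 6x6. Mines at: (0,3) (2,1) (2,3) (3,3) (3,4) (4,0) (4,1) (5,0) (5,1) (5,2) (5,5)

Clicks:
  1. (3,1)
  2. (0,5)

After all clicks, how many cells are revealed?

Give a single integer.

Answer: 7

Derivation:
Click 1 (3,1) count=3: revealed 1 new [(3,1)] -> total=1
Click 2 (0,5) count=0: revealed 6 new [(0,4) (0,5) (1,4) (1,5) (2,4) (2,5)] -> total=7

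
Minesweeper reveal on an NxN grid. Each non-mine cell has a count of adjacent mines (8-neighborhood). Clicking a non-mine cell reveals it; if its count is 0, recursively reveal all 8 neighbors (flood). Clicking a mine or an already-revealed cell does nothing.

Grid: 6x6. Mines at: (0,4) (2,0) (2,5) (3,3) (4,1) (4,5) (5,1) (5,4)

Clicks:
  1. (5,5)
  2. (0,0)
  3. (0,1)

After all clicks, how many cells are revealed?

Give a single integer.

Click 1 (5,5) count=2: revealed 1 new [(5,5)] -> total=1
Click 2 (0,0) count=0: revealed 11 new [(0,0) (0,1) (0,2) (0,3) (1,0) (1,1) (1,2) (1,3) (2,1) (2,2) (2,3)] -> total=12
Click 3 (0,1) count=0: revealed 0 new [(none)] -> total=12

Answer: 12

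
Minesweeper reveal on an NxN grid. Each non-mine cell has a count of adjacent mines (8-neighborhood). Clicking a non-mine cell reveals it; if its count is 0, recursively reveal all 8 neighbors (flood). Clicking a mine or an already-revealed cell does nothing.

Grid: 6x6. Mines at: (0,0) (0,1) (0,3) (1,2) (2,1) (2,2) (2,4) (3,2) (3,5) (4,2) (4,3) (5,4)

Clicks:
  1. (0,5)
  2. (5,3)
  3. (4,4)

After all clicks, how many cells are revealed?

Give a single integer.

Answer: 6

Derivation:
Click 1 (0,5) count=0: revealed 4 new [(0,4) (0,5) (1,4) (1,5)] -> total=4
Click 2 (5,3) count=3: revealed 1 new [(5,3)] -> total=5
Click 3 (4,4) count=3: revealed 1 new [(4,4)] -> total=6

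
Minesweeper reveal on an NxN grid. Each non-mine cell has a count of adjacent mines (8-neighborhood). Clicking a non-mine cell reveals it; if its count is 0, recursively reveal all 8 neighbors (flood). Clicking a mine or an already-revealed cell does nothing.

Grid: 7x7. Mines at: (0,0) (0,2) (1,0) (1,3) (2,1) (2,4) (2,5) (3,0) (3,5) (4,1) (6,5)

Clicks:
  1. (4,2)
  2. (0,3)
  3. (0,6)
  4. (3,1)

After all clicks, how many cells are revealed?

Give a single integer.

Click 1 (4,2) count=1: revealed 1 new [(4,2)] -> total=1
Click 2 (0,3) count=2: revealed 1 new [(0,3)] -> total=2
Click 3 (0,6) count=0: revealed 6 new [(0,4) (0,5) (0,6) (1,4) (1,5) (1,6)] -> total=8
Click 4 (3,1) count=3: revealed 1 new [(3,1)] -> total=9

Answer: 9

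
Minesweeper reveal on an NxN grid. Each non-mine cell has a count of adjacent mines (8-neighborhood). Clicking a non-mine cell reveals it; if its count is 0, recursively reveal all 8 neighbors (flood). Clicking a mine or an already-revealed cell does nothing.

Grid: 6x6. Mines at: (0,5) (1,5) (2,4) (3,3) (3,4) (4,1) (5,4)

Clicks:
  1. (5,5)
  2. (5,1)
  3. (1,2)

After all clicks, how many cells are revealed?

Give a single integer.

Click 1 (5,5) count=1: revealed 1 new [(5,5)] -> total=1
Click 2 (5,1) count=1: revealed 1 new [(5,1)] -> total=2
Click 3 (1,2) count=0: revealed 17 new [(0,0) (0,1) (0,2) (0,3) (0,4) (1,0) (1,1) (1,2) (1,3) (1,4) (2,0) (2,1) (2,2) (2,3) (3,0) (3,1) (3,2)] -> total=19

Answer: 19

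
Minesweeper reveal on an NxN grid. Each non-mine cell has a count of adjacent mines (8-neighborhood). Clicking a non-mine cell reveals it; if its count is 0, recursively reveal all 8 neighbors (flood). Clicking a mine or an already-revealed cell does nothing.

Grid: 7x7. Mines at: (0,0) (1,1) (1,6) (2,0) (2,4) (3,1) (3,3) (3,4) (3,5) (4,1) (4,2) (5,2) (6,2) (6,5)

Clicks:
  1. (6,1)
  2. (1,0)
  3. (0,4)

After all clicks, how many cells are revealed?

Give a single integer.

Answer: 10

Derivation:
Click 1 (6,1) count=2: revealed 1 new [(6,1)] -> total=1
Click 2 (1,0) count=3: revealed 1 new [(1,0)] -> total=2
Click 3 (0,4) count=0: revealed 8 new [(0,2) (0,3) (0,4) (0,5) (1,2) (1,3) (1,4) (1,5)] -> total=10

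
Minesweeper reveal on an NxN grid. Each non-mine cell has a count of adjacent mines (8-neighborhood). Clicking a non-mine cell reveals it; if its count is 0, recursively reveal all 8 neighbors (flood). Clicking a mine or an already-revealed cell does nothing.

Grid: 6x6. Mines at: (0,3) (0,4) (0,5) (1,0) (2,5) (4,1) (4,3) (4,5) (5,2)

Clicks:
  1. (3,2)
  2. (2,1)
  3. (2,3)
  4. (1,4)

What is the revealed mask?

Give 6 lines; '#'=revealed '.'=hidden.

Answer: ......
.####.
.####.
.####.
......
......

Derivation:
Click 1 (3,2) count=2: revealed 1 new [(3,2)] -> total=1
Click 2 (2,1) count=1: revealed 1 new [(2,1)] -> total=2
Click 3 (2,3) count=0: revealed 10 new [(1,1) (1,2) (1,3) (1,4) (2,2) (2,3) (2,4) (3,1) (3,3) (3,4)] -> total=12
Click 4 (1,4) count=4: revealed 0 new [(none)] -> total=12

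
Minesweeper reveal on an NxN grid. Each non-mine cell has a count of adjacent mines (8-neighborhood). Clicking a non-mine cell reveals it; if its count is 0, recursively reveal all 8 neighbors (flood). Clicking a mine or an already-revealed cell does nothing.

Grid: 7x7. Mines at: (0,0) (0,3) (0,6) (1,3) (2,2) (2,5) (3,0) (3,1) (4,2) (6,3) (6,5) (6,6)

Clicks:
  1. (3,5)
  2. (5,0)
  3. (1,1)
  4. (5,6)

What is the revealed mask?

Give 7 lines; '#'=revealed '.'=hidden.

Click 1 (3,5) count=1: revealed 1 new [(3,5)] -> total=1
Click 2 (5,0) count=0: revealed 8 new [(4,0) (4,1) (5,0) (5,1) (5,2) (6,0) (6,1) (6,2)] -> total=9
Click 3 (1,1) count=2: revealed 1 new [(1,1)] -> total=10
Click 4 (5,6) count=2: revealed 1 new [(5,6)] -> total=11

Answer: .......
.#.....
.......
.....#.
##.....
###...#
###....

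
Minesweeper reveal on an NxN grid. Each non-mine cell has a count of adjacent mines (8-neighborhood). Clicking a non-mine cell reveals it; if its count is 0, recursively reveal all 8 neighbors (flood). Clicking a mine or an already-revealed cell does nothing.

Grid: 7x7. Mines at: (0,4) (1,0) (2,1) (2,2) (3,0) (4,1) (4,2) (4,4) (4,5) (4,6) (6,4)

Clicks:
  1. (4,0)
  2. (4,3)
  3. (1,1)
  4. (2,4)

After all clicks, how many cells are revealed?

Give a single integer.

Answer: 17

Derivation:
Click 1 (4,0) count=2: revealed 1 new [(4,0)] -> total=1
Click 2 (4,3) count=2: revealed 1 new [(4,3)] -> total=2
Click 3 (1,1) count=3: revealed 1 new [(1,1)] -> total=3
Click 4 (2,4) count=0: revealed 14 new [(0,5) (0,6) (1,3) (1,4) (1,5) (1,6) (2,3) (2,4) (2,5) (2,6) (3,3) (3,4) (3,5) (3,6)] -> total=17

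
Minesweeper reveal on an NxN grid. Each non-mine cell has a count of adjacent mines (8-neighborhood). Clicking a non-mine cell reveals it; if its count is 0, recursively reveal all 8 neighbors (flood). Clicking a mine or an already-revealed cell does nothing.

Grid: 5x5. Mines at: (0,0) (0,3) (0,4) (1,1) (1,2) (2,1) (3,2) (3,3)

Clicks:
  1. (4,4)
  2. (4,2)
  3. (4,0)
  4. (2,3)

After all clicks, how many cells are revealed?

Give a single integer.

Click 1 (4,4) count=1: revealed 1 new [(4,4)] -> total=1
Click 2 (4,2) count=2: revealed 1 new [(4,2)] -> total=2
Click 3 (4,0) count=0: revealed 4 new [(3,0) (3,1) (4,0) (4,1)] -> total=6
Click 4 (2,3) count=3: revealed 1 new [(2,3)] -> total=7

Answer: 7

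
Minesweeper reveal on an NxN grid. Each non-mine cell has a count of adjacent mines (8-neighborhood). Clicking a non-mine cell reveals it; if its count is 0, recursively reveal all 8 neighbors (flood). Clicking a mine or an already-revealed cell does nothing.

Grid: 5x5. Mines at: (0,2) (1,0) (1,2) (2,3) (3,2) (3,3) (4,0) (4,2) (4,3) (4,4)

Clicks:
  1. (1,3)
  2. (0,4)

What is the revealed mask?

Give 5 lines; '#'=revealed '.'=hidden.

Click 1 (1,3) count=3: revealed 1 new [(1,3)] -> total=1
Click 2 (0,4) count=0: revealed 3 new [(0,3) (0,4) (1,4)] -> total=4

Answer: ...##
...##
.....
.....
.....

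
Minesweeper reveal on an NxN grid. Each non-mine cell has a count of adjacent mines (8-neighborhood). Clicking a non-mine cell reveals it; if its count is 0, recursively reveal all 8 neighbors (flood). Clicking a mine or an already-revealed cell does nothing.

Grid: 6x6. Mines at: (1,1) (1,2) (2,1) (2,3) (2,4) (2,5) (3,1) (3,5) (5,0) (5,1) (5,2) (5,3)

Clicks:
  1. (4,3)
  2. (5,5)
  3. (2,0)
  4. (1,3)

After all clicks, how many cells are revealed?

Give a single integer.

Answer: 7

Derivation:
Click 1 (4,3) count=2: revealed 1 new [(4,3)] -> total=1
Click 2 (5,5) count=0: revealed 4 new [(4,4) (4,5) (5,4) (5,5)] -> total=5
Click 3 (2,0) count=3: revealed 1 new [(2,0)] -> total=6
Click 4 (1,3) count=3: revealed 1 new [(1,3)] -> total=7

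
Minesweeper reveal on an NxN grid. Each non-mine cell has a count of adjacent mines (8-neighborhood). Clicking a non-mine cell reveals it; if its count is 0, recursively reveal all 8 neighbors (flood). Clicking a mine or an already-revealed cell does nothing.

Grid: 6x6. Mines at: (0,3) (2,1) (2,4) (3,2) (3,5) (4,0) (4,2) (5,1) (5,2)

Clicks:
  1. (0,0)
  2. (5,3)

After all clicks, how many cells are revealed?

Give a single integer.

Click 1 (0,0) count=0: revealed 6 new [(0,0) (0,1) (0,2) (1,0) (1,1) (1,2)] -> total=6
Click 2 (5,3) count=2: revealed 1 new [(5,3)] -> total=7

Answer: 7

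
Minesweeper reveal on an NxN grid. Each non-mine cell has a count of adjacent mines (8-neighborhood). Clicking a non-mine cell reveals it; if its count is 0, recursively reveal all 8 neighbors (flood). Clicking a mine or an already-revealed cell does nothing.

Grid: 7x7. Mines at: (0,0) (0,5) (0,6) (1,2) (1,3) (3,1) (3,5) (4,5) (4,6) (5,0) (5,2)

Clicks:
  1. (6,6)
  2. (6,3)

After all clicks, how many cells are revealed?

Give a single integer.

Click 1 (6,6) count=0: revealed 8 new [(5,3) (5,4) (5,5) (5,6) (6,3) (6,4) (6,5) (6,6)] -> total=8
Click 2 (6,3) count=1: revealed 0 new [(none)] -> total=8

Answer: 8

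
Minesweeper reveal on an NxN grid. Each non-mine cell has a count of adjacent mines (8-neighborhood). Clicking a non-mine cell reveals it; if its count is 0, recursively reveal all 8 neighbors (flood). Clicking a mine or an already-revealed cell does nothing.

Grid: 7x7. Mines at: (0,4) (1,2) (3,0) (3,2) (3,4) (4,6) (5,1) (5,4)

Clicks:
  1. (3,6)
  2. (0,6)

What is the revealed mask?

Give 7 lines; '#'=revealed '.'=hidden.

Answer: .....##
.....##
.....##
.....##
.......
.......
.......

Derivation:
Click 1 (3,6) count=1: revealed 1 new [(3,6)] -> total=1
Click 2 (0,6) count=0: revealed 7 new [(0,5) (0,6) (1,5) (1,6) (2,5) (2,6) (3,5)] -> total=8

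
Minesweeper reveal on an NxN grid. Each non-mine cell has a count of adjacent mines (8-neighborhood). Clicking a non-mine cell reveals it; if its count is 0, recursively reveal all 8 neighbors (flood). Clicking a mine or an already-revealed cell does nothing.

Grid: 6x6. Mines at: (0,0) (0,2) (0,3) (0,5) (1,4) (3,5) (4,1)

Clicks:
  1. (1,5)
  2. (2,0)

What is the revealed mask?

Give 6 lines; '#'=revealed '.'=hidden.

Answer: ......
####.#
#####.
#####.
..####
..####

Derivation:
Click 1 (1,5) count=2: revealed 1 new [(1,5)] -> total=1
Click 2 (2,0) count=0: revealed 22 new [(1,0) (1,1) (1,2) (1,3) (2,0) (2,1) (2,2) (2,3) (2,4) (3,0) (3,1) (3,2) (3,3) (3,4) (4,2) (4,3) (4,4) (4,5) (5,2) (5,3) (5,4) (5,5)] -> total=23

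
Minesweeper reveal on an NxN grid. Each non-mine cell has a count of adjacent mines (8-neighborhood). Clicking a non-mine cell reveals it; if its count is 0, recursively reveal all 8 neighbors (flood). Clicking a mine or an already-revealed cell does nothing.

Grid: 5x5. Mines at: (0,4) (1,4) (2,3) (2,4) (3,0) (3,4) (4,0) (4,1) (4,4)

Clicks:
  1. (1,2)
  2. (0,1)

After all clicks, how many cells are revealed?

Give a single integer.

Click 1 (1,2) count=1: revealed 1 new [(1,2)] -> total=1
Click 2 (0,1) count=0: revealed 10 new [(0,0) (0,1) (0,2) (0,3) (1,0) (1,1) (1,3) (2,0) (2,1) (2,2)] -> total=11

Answer: 11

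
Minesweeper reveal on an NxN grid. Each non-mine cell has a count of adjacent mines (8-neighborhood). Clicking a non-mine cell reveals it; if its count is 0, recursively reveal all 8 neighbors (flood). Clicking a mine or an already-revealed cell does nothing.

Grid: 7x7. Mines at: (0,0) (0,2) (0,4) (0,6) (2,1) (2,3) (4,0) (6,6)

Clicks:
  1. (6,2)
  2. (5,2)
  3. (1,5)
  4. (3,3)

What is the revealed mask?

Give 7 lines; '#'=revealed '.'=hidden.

Click 1 (6,2) count=0: revealed 31 new [(1,4) (1,5) (1,6) (2,4) (2,5) (2,6) (3,1) (3,2) (3,3) (3,4) (3,5) (3,6) (4,1) (4,2) (4,3) (4,4) (4,5) (4,6) (5,0) (5,1) (5,2) (5,3) (5,4) (5,5) (5,6) (6,0) (6,1) (6,2) (6,3) (6,4) (6,5)] -> total=31
Click 2 (5,2) count=0: revealed 0 new [(none)] -> total=31
Click 3 (1,5) count=2: revealed 0 new [(none)] -> total=31
Click 4 (3,3) count=1: revealed 0 new [(none)] -> total=31

Answer: .......
....###
....###
.######
.######
#######
######.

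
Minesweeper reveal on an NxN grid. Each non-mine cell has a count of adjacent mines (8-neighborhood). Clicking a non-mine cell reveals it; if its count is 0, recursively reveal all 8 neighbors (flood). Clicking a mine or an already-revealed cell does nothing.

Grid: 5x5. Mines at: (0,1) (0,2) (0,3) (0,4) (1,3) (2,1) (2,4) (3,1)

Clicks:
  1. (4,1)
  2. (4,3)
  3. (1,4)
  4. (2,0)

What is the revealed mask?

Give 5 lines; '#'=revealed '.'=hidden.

Answer: .....
....#
#....
..###
.####

Derivation:
Click 1 (4,1) count=1: revealed 1 new [(4,1)] -> total=1
Click 2 (4,3) count=0: revealed 6 new [(3,2) (3,3) (3,4) (4,2) (4,3) (4,4)] -> total=7
Click 3 (1,4) count=4: revealed 1 new [(1,4)] -> total=8
Click 4 (2,0) count=2: revealed 1 new [(2,0)] -> total=9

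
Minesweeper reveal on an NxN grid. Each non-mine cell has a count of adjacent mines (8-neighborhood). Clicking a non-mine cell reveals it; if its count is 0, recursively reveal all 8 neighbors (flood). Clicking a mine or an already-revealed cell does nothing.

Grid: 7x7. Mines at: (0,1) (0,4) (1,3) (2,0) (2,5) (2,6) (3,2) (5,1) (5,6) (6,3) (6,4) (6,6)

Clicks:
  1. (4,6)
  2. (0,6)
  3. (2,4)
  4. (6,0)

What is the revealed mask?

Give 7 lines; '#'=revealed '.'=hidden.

Click 1 (4,6) count=1: revealed 1 new [(4,6)] -> total=1
Click 2 (0,6) count=0: revealed 4 new [(0,5) (0,6) (1,5) (1,6)] -> total=5
Click 3 (2,4) count=2: revealed 1 new [(2,4)] -> total=6
Click 4 (6,0) count=1: revealed 1 new [(6,0)] -> total=7

Answer: .....##
.....##
....#..
.......
......#
.......
#......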